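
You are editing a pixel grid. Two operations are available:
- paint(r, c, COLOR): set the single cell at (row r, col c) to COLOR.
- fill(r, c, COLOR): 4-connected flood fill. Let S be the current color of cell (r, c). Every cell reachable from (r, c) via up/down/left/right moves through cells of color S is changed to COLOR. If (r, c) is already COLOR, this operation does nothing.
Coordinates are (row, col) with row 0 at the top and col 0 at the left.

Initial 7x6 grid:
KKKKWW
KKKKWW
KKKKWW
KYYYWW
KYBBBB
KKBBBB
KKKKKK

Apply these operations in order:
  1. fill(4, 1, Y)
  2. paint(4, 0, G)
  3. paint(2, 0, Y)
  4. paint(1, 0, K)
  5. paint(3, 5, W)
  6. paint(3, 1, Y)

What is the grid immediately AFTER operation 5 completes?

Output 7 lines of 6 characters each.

After op 1 fill(4,1,Y) [0 cells changed]:
KKKKWW
KKKKWW
KKKKWW
KYYYWW
KYBBBB
KKBBBB
KKKKKK
After op 2 paint(4,0,G):
KKKKWW
KKKKWW
KKKKWW
KYYYWW
GYBBBB
KKBBBB
KKKKKK
After op 3 paint(2,0,Y):
KKKKWW
KKKKWW
YKKKWW
KYYYWW
GYBBBB
KKBBBB
KKKKKK
After op 4 paint(1,0,K):
KKKKWW
KKKKWW
YKKKWW
KYYYWW
GYBBBB
KKBBBB
KKKKKK
After op 5 paint(3,5,W):
KKKKWW
KKKKWW
YKKKWW
KYYYWW
GYBBBB
KKBBBB
KKKKKK

Answer: KKKKWW
KKKKWW
YKKKWW
KYYYWW
GYBBBB
KKBBBB
KKKKKK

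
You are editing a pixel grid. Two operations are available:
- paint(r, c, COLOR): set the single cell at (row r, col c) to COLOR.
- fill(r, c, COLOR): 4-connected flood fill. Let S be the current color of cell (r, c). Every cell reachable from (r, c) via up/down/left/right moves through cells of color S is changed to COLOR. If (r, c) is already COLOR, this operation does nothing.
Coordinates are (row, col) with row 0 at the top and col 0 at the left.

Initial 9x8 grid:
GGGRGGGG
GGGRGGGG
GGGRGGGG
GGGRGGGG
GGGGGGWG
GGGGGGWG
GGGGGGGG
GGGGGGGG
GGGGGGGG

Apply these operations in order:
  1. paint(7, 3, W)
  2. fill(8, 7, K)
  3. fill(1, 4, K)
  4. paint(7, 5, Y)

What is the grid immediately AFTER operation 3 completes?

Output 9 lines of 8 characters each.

After op 1 paint(7,3,W):
GGGRGGGG
GGGRGGGG
GGGRGGGG
GGGRGGGG
GGGGGGWG
GGGGGGWG
GGGGGGGG
GGGWGGGG
GGGGGGGG
After op 2 fill(8,7,K) [65 cells changed]:
KKKRKKKK
KKKRKKKK
KKKRKKKK
KKKRKKKK
KKKKKKWK
KKKKKKWK
KKKKKKKK
KKKWKKKK
KKKKKKKK
After op 3 fill(1,4,K) [0 cells changed]:
KKKRKKKK
KKKRKKKK
KKKRKKKK
KKKRKKKK
KKKKKKWK
KKKKKKWK
KKKKKKKK
KKKWKKKK
KKKKKKKK

Answer: KKKRKKKK
KKKRKKKK
KKKRKKKK
KKKRKKKK
KKKKKKWK
KKKKKKWK
KKKKKKKK
KKKWKKKK
KKKKKKKK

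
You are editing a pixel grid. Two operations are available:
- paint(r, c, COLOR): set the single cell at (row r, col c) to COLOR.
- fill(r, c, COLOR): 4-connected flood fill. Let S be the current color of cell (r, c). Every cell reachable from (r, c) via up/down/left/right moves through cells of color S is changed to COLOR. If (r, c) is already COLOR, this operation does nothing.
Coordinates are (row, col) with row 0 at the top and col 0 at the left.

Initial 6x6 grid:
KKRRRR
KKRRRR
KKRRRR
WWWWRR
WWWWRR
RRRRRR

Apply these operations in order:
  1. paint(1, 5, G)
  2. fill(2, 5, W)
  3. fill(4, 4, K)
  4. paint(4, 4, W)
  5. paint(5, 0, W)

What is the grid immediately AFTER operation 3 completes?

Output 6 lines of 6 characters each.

After op 1 paint(1,5,G):
KKRRRR
KKRRRG
KKRRRR
WWWWRR
WWWWRR
RRRRRR
After op 2 fill(2,5,W) [21 cells changed]:
KKWWWW
KKWWWG
KKWWWW
WWWWWW
WWWWWW
WWWWWW
After op 3 fill(4,4,K) [29 cells changed]:
KKKKKK
KKKKKG
KKKKKK
KKKKKK
KKKKKK
KKKKKK

Answer: KKKKKK
KKKKKG
KKKKKK
KKKKKK
KKKKKK
KKKKKK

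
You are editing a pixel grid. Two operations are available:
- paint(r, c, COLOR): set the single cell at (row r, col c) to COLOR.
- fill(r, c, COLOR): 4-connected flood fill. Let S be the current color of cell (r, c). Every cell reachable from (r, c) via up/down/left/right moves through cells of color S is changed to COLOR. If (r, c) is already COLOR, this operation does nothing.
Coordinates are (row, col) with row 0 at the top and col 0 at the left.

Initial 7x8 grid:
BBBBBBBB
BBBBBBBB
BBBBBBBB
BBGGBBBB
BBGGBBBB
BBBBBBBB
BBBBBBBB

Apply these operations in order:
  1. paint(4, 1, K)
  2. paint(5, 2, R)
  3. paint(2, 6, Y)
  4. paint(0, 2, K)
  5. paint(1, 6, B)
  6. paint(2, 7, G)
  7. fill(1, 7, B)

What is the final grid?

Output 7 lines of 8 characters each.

Answer: BBKBBBBB
BBBBBBBB
BBBBBBYG
BBGGBBBB
BKGGBBBB
BBRBBBBB
BBBBBBBB

Derivation:
After op 1 paint(4,1,K):
BBBBBBBB
BBBBBBBB
BBBBBBBB
BBGGBBBB
BKGGBBBB
BBBBBBBB
BBBBBBBB
After op 2 paint(5,2,R):
BBBBBBBB
BBBBBBBB
BBBBBBBB
BBGGBBBB
BKGGBBBB
BBRBBBBB
BBBBBBBB
After op 3 paint(2,6,Y):
BBBBBBBB
BBBBBBBB
BBBBBBYB
BBGGBBBB
BKGGBBBB
BBRBBBBB
BBBBBBBB
After op 4 paint(0,2,K):
BBKBBBBB
BBBBBBBB
BBBBBBYB
BBGGBBBB
BKGGBBBB
BBRBBBBB
BBBBBBBB
After op 5 paint(1,6,B):
BBKBBBBB
BBBBBBBB
BBBBBBYB
BBGGBBBB
BKGGBBBB
BBRBBBBB
BBBBBBBB
After op 6 paint(2,7,G):
BBKBBBBB
BBBBBBBB
BBBBBBYG
BBGGBBBB
BKGGBBBB
BBRBBBBB
BBBBBBBB
After op 7 fill(1,7,B) [0 cells changed]:
BBKBBBBB
BBBBBBBB
BBBBBBYG
BBGGBBBB
BKGGBBBB
BBRBBBBB
BBBBBBBB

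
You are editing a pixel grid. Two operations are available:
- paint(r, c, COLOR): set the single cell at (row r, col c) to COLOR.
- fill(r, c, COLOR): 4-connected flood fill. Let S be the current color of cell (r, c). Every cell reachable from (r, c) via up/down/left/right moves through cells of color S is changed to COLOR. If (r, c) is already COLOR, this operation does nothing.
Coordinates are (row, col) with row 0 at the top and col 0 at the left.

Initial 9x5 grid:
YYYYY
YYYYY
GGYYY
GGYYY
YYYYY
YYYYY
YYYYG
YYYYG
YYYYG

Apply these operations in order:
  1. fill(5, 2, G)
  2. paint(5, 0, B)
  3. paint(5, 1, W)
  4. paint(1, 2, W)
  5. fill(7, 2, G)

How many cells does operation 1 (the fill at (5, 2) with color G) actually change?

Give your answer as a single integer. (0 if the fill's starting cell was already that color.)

Answer: 38

Derivation:
After op 1 fill(5,2,G) [38 cells changed]:
GGGGG
GGGGG
GGGGG
GGGGG
GGGGG
GGGGG
GGGGG
GGGGG
GGGGG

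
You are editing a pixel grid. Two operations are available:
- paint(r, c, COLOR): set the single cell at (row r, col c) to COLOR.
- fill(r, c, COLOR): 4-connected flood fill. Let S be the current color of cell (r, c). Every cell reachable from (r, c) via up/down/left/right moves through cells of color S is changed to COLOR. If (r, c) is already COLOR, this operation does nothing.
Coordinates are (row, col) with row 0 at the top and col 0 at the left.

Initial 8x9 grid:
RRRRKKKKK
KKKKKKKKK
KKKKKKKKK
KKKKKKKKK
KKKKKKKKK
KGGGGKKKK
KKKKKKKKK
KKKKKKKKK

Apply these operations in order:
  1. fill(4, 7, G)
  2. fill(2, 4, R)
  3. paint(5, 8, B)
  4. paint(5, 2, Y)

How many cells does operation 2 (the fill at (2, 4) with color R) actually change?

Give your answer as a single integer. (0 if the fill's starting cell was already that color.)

Answer: 68

Derivation:
After op 1 fill(4,7,G) [64 cells changed]:
RRRRGGGGG
GGGGGGGGG
GGGGGGGGG
GGGGGGGGG
GGGGGGGGG
GGGGGGGGG
GGGGGGGGG
GGGGGGGGG
After op 2 fill(2,4,R) [68 cells changed]:
RRRRRRRRR
RRRRRRRRR
RRRRRRRRR
RRRRRRRRR
RRRRRRRRR
RRRRRRRRR
RRRRRRRRR
RRRRRRRRR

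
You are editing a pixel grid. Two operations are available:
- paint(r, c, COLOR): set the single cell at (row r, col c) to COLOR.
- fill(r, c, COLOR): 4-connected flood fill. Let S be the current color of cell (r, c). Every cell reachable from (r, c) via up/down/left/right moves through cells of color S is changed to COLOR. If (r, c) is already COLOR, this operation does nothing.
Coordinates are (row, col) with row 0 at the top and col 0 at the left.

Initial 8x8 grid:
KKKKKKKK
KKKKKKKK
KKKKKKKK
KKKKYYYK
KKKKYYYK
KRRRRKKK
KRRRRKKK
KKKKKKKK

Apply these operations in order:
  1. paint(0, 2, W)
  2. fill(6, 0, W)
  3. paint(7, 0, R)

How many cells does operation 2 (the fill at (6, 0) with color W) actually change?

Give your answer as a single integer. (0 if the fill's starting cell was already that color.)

After op 1 paint(0,2,W):
KKWKKKKK
KKKKKKKK
KKKKKKKK
KKKKYYYK
KKKKYYYK
KRRRRKKK
KRRRRKKK
KKKKKKKK
After op 2 fill(6,0,W) [49 cells changed]:
WWWWWWWW
WWWWWWWW
WWWWWWWW
WWWWYYYW
WWWWYYYW
WRRRRWWW
WRRRRWWW
WWWWWWWW

Answer: 49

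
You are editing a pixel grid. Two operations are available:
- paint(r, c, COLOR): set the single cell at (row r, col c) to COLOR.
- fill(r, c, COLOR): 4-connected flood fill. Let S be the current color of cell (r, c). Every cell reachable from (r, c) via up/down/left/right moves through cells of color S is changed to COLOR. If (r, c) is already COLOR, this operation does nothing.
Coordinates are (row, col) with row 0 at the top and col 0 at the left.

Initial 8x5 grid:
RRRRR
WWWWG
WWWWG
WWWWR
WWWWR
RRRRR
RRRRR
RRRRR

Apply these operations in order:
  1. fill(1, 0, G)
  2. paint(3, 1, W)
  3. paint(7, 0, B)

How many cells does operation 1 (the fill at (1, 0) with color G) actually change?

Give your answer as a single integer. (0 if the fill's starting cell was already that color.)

Answer: 16

Derivation:
After op 1 fill(1,0,G) [16 cells changed]:
RRRRR
GGGGG
GGGGG
GGGGR
GGGGR
RRRRR
RRRRR
RRRRR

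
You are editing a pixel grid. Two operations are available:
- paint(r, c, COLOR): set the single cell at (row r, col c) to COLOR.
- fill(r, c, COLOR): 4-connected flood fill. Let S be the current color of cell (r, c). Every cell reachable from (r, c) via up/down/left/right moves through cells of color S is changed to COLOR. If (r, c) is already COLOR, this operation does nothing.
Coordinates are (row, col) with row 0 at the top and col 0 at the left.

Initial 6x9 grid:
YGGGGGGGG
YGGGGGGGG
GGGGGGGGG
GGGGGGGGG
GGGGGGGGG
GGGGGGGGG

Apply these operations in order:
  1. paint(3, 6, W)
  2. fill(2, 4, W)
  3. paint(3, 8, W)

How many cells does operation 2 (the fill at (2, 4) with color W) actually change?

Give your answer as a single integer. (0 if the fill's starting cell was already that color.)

Answer: 51

Derivation:
After op 1 paint(3,6,W):
YGGGGGGGG
YGGGGGGGG
GGGGGGGGG
GGGGGGWGG
GGGGGGGGG
GGGGGGGGG
After op 2 fill(2,4,W) [51 cells changed]:
YWWWWWWWW
YWWWWWWWW
WWWWWWWWW
WWWWWWWWW
WWWWWWWWW
WWWWWWWWW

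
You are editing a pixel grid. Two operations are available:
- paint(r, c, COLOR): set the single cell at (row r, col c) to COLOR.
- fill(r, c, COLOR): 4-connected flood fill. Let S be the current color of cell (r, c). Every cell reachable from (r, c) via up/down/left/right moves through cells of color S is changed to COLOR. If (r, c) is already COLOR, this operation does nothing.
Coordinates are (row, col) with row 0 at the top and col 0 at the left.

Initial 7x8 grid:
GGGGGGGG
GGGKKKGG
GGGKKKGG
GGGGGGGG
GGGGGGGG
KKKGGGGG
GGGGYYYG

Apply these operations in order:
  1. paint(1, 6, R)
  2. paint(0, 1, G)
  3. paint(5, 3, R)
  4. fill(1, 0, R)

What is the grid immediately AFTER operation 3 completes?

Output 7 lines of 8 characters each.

After op 1 paint(1,6,R):
GGGGGGGG
GGGKKKRG
GGGKKKGG
GGGGGGGG
GGGGGGGG
KKKGGGGG
GGGGYYYG
After op 2 paint(0,1,G):
GGGGGGGG
GGGKKKRG
GGGKKKGG
GGGGGGGG
GGGGGGGG
KKKGGGGG
GGGGYYYG
After op 3 paint(5,3,R):
GGGGGGGG
GGGKKKRG
GGGKKKGG
GGGGGGGG
GGGGGGGG
KKKRGGGG
GGGGYYYG

Answer: GGGGGGGG
GGGKKKRG
GGGKKKGG
GGGGGGGG
GGGGGGGG
KKKRGGGG
GGGGYYYG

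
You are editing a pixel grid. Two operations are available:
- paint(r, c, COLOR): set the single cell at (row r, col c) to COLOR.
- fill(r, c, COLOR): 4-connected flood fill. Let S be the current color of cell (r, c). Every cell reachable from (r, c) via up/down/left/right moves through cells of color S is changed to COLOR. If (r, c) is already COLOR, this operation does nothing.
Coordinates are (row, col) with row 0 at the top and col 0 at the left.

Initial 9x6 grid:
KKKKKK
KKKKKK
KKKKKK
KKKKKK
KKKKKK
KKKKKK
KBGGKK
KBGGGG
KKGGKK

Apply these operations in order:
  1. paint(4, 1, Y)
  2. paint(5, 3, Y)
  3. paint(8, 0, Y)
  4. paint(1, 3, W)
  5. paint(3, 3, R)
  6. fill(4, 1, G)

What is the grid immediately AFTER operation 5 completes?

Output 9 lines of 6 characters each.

Answer: KKKKKK
KKKWKK
KKKKKK
KKKRKK
KYKKKK
KKKYKK
KBGGKK
KBGGGG
YKGGKK

Derivation:
After op 1 paint(4,1,Y):
KKKKKK
KKKKKK
KKKKKK
KKKKKK
KYKKKK
KKKKKK
KBGGKK
KBGGGG
KKGGKK
After op 2 paint(5,3,Y):
KKKKKK
KKKKKK
KKKKKK
KKKKKK
KYKKKK
KKKYKK
KBGGKK
KBGGGG
KKGGKK
After op 3 paint(8,0,Y):
KKKKKK
KKKKKK
KKKKKK
KKKKKK
KYKKKK
KKKYKK
KBGGKK
KBGGGG
YKGGKK
After op 4 paint(1,3,W):
KKKKKK
KKKWKK
KKKKKK
KKKKKK
KYKKKK
KKKYKK
KBGGKK
KBGGGG
YKGGKK
After op 5 paint(3,3,R):
KKKKKK
KKKWKK
KKKKKK
KKKRKK
KYKKKK
KKKYKK
KBGGKK
KBGGGG
YKGGKK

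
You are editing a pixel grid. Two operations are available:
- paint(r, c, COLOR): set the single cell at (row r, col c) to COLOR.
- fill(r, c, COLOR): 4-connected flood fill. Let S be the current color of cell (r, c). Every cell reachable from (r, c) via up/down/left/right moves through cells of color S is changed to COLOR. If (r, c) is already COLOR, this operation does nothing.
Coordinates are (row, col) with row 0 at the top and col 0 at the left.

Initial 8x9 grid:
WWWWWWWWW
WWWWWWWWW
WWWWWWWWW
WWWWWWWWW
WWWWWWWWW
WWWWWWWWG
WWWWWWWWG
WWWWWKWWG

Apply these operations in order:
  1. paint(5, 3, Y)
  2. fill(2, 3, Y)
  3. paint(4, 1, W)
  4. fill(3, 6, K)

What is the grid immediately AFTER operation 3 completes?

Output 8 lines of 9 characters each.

After op 1 paint(5,3,Y):
WWWWWWWWW
WWWWWWWWW
WWWWWWWWW
WWWWWWWWW
WWWWWWWWW
WWWYWWWWG
WWWWWWWWG
WWWWWKWWG
After op 2 fill(2,3,Y) [67 cells changed]:
YYYYYYYYY
YYYYYYYYY
YYYYYYYYY
YYYYYYYYY
YYYYYYYYY
YYYYYYYYG
YYYYYYYYG
YYYYYKYYG
After op 3 paint(4,1,W):
YYYYYYYYY
YYYYYYYYY
YYYYYYYYY
YYYYYYYYY
YWYYYYYYY
YYYYYYYYG
YYYYYYYYG
YYYYYKYYG

Answer: YYYYYYYYY
YYYYYYYYY
YYYYYYYYY
YYYYYYYYY
YWYYYYYYY
YYYYYYYYG
YYYYYYYYG
YYYYYKYYG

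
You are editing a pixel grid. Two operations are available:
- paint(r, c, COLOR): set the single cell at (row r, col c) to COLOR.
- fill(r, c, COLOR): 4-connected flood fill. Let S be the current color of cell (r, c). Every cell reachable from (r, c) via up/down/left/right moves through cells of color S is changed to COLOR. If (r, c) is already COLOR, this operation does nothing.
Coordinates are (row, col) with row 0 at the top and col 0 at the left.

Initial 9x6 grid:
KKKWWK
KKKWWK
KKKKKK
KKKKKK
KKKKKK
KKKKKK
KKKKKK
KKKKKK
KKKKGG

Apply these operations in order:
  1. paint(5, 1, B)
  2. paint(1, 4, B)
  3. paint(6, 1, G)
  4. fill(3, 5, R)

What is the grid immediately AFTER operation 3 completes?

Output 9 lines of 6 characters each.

Answer: KKKWWK
KKKWBK
KKKKKK
KKKKKK
KKKKKK
KBKKKK
KGKKKK
KKKKKK
KKKKGG

Derivation:
After op 1 paint(5,1,B):
KKKWWK
KKKWWK
KKKKKK
KKKKKK
KKKKKK
KBKKKK
KKKKKK
KKKKKK
KKKKGG
After op 2 paint(1,4,B):
KKKWWK
KKKWBK
KKKKKK
KKKKKK
KKKKKK
KBKKKK
KKKKKK
KKKKKK
KKKKGG
After op 3 paint(6,1,G):
KKKWWK
KKKWBK
KKKKKK
KKKKKK
KKKKKK
KBKKKK
KGKKKK
KKKKKK
KKKKGG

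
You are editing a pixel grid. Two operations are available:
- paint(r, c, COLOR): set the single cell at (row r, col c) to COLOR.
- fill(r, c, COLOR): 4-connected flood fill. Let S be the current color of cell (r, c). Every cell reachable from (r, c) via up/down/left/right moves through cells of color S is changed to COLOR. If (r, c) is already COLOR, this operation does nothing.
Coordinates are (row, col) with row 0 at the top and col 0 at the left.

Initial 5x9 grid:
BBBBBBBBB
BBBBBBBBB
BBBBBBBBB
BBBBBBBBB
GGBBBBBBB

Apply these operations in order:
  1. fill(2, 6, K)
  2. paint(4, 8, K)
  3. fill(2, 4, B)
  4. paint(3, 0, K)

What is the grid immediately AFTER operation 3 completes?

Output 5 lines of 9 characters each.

After op 1 fill(2,6,K) [43 cells changed]:
KKKKKKKKK
KKKKKKKKK
KKKKKKKKK
KKKKKKKKK
GGKKKKKKK
After op 2 paint(4,8,K):
KKKKKKKKK
KKKKKKKKK
KKKKKKKKK
KKKKKKKKK
GGKKKKKKK
After op 3 fill(2,4,B) [43 cells changed]:
BBBBBBBBB
BBBBBBBBB
BBBBBBBBB
BBBBBBBBB
GGBBBBBBB

Answer: BBBBBBBBB
BBBBBBBBB
BBBBBBBBB
BBBBBBBBB
GGBBBBBBB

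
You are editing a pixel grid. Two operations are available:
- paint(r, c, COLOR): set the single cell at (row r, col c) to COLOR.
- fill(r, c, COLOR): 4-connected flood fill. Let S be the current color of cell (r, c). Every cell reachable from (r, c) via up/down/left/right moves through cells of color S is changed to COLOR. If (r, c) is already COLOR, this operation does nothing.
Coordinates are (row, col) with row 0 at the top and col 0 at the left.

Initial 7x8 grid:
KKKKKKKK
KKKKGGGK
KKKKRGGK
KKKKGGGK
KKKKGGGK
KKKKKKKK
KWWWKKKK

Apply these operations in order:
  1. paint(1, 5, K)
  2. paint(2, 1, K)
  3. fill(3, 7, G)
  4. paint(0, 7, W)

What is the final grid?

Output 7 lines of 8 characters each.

Answer: GGGGGGGW
GGGGGGGG
GGGGRGGG
GGGGGGGG
GGGGGGGG
GGGGGGGG
GWWWGGGG

Derivation:
After op 1 paint(1,5,K):
KKKKKKKK
KKKKGKGK
KKKKRGGK
KKKKGGGK
KKKKGGGK
KKKKKKKK
KWWWKKKK
After op 2 paint(2,1,K):
KKKKKKKK
KKKKGKGK
KKKKRGGK
KKKKGGGK
KKKKGGGK
KKKKKKKK
KWWWKKKK
After op 3 fill(3,7,G) [42 cells changed]:
GGGGGGGG
GGGGGGGG
GGGGRGGG
GGGGGGGG
GGGGGGGG
GGGGGGGG
GWWWGGGG
After op 4 paint(0,7,W):
GGGGGGGW
GGGGGGGG
GGGGRGGG
GGGGGGGG
GGGGGGGG
GGGGGGGG
GWWWGGGG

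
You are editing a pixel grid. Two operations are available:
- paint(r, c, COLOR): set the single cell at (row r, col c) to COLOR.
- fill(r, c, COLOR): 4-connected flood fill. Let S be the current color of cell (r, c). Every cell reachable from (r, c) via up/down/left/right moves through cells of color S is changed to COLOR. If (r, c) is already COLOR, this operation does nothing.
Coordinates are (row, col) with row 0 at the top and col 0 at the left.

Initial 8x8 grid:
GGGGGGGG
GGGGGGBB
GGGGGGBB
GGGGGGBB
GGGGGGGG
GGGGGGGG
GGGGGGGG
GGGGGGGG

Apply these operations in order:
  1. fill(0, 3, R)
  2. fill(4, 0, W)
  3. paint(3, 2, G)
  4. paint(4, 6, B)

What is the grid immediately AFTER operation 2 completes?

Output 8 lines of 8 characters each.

Answer: WWWWWWWW
WWWWWWBB
WWWWWWBB
WWWWWWBB
WWWWWWWW
WWWWWWWW
WWWWWWWW
WWWWWWWW

Derivation:
After op 1 fill(0,3,R) [58 cells changed]:
RRRRRRRR
RRRRRRBB
RRRRRRBB
RRRRRRBB
RRRRRRRR
RRRRRRRR
RRRRRRRR
RRRRRRRR
After op 2 fill(4,0,W) [58 cells changed]:
WWWWWWWW
WWWWWWBB
WWWWWWBB
WWWWWWBB
WWWWWWWW
WWWWWWWW
WWWWWWWW
WWWWWWWW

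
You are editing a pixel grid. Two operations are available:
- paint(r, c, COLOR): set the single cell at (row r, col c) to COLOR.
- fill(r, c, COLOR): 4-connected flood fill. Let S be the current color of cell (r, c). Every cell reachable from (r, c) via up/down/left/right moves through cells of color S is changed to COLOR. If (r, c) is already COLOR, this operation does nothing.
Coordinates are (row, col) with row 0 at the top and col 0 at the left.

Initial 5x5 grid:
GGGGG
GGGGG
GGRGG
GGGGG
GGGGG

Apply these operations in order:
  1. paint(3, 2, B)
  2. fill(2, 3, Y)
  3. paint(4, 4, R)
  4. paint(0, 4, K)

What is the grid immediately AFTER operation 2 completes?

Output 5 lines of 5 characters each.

Answer: YYYYY
YYYYY
YYRYY
YYBYY
YYYYY

Derivation:
After op 1 paint(3,2,B):
GGGGG
GGGGG
GGRGG
GGBGG
GGGGG
After op 2 fill(2,3,Y) [23 cells changed]:
YYYYY
YYYYY
YYRYY
YYBYY
YYYYY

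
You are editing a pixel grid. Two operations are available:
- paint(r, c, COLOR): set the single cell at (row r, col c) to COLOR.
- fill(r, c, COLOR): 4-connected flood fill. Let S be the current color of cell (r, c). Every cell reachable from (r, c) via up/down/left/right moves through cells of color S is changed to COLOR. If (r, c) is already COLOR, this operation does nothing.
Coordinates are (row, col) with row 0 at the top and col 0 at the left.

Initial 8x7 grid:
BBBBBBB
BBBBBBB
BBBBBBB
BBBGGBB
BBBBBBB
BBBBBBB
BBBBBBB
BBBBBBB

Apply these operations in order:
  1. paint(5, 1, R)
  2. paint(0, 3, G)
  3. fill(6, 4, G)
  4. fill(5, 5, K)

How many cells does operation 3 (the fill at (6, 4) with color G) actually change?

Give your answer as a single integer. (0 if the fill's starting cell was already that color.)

Answer: 52

Derivation:
After op 1 paint(5,1,R):
BBBBBBB
BBBBBBB
BBBBBBB
BBBGGBB
BBBBBBB
BRBBBBB
BBBBBBB
BBBBBBB
After op 2 paint(0,3,G):
BBBGBBB
BBBBBBB
BBBBBBB
BBBGGBB
BBBBBBB
BRBBBBB
BBBBBBB
BBBBBBB
After op 3 fill(6,4,G) [52 cells changed]:
GGGGGGG
GGGGGGG
GGGGGGG
GGGGGGG
GGGGGGG
GRGGGGG
GGGGGGG
GGGGGGG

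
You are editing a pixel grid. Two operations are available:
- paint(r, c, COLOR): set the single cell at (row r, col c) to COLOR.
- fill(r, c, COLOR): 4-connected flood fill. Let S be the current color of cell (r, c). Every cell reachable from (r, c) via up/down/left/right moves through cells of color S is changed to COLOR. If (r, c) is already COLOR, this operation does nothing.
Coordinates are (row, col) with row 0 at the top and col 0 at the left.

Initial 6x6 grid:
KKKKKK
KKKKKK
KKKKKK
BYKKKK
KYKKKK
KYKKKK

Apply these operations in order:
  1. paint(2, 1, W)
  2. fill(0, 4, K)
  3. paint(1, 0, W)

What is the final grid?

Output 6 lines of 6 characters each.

Answer: KKKKKK
WKKKKK
KWKKKK
BYKKKK
KYKKKK
KYKKKK

Derivation:
After op 1 paint(2,1,W):
KKKKKK
KKKKKK
KWKKKK
BYKKKK
KYKKKK
KYKKKK
After op 2 fill(0,4,K) [0 cells changed]:
KKKKKK
KKKKKK
KWKKKK
BYKKKK
KYKKKK
KYKKKK
After op 3 paint(1,0,W):
KKKKKK
WKKKKK
KWKKKK
BYKKKK
KYKKKK
KYKKKK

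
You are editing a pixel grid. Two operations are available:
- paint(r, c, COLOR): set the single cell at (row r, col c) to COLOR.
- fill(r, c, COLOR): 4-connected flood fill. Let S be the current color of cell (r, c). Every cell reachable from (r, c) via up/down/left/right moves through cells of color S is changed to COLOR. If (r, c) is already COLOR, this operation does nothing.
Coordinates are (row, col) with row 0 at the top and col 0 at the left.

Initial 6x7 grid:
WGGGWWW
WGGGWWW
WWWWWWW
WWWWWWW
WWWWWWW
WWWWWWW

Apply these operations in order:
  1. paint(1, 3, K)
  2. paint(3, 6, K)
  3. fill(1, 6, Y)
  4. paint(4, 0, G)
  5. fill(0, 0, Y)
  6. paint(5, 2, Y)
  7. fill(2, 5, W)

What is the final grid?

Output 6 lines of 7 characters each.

Answer: WGGGWWW
WGGKWWW
WWWWWWW
WWWWWWK
GWWWWWW
WWWWWWW

Derivation:
After op 1 paint(1,3,K):
WGGGWWW
WGGKWWW
WWWWWWW
WWWWWWW
WWWWWWW
WWWWWWW
After op 2 paint(3,6,K):
WGGGWWW
WGGKWWW
WWWWWWW
WWWWWWK
WWWWWWW
WWWWWWW
After op 3 fill(1,6,Y) [35 cells changed]:
YGGGYYY
YGGKYYY
YYYYYYY
YYYYYYK
YYYYYYY
YYYYYYY
After op 4 paint(4,0,G):
YGGGYYY
YGGKYYY
YYYYYYY
YYYYYYK
GYYYYYY
YYYYYYY
After op 5 fill(0,0,Y) [0 cells changed]:
YGGGYYY
YGGKYYY
YYYYYYY
YYYYYYK
GYYYYYY
YYYYYYY
After op 6 paint(5,2,Y):
YGGGYYY
YGGKYYY
YYYYYYY
YYYYYYK
GYYYYYY
YYYYYYY
After op 7 fill(2,5,W) [34 cells changed]:
WGGGWWW
WGGKWWW
WWWWWWW
WWWWWWK
GWWWWWW
WWWWWWW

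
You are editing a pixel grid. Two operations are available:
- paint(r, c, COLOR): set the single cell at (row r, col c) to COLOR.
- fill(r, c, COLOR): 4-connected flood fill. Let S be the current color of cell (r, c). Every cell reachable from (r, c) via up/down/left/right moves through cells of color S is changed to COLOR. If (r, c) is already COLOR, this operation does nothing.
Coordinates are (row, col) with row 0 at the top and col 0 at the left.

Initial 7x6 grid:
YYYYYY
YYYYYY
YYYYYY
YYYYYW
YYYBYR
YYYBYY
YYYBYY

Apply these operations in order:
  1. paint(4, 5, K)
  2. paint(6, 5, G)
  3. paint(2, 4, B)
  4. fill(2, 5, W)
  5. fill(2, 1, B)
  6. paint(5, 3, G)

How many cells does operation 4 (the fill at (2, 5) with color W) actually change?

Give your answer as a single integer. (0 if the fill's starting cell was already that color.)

Answer: 35

Derivation:
After op 1 paint(4,5,K):
YYYYYY
YYYYYY
YYYYYY
YYYYYW
YYYBYK
YYYBYY
YYYBYY
After op 2 paint(6,5,G):
YYYYYY
YYYYYY
YYYYYY
YYYYYW
YYYBYK
YYYBYY
YYYBYG
After op 3 paint(2,4,B):
YYYYYY
YYYYYY
YYYYBY
YYYYYW
YYYBYK
YYYBYY
YYYBYG
After op 4 fill(2,5,W) [35 cells changed]:
WWWWWW
WWWWWW
WWWWBW
WWWWWW
WWWBWK
WWWBWW
WWWBWG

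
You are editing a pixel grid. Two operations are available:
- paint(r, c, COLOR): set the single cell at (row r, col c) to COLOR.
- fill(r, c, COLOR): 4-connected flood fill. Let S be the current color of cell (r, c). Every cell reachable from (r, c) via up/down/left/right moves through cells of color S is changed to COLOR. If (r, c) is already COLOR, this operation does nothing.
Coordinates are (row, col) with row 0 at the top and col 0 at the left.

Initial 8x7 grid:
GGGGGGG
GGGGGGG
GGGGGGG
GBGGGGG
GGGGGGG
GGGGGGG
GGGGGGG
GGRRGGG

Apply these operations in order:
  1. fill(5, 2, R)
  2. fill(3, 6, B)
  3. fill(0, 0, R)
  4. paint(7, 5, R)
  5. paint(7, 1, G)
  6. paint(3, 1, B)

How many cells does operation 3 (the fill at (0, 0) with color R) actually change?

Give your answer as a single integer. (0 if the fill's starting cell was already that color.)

Answer: 56

Derivation:
After op 1 fill(5,2,R) [53 cells changed]:
RRRRRRR
RRRRRRR
RRRRRRR
RBRRRRR
RRRRRRR
RRRRRRR
RRRRRRR
RRRRRRR
After op 2 fill(3,6,B) [55 cells changed]:
BBBBBBB
BBBBBBB
BBBBBBB
BBBBBBB
BBBBBBB
BBBBBBB
BBBBBBB
BBBBBBB
After op 3 fill(0,0,R) [56 cells changed]:
RRRRRRR
RRRRRRR
RRRRRRR
RRRRRRR
RRRRRRR
RRRRRRR
RRRRRRR
RRRRRRR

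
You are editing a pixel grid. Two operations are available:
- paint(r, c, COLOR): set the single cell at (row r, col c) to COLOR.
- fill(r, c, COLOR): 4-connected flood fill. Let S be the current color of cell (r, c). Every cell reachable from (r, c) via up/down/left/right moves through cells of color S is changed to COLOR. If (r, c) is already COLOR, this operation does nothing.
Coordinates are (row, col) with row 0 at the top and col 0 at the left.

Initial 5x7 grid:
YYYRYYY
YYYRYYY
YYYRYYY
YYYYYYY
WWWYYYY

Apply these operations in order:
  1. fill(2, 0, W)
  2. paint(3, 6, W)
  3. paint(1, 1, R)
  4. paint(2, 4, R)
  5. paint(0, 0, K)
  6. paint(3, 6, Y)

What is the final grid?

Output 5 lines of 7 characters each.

After op 1 fill(2,0,W) [29 cells changed]:
WWWRWWW
WWWRWWW
WWWRWWW
WWWWWWW
WWWWWWW
After op 2 paint(3,6,W):
WWWRWWW
WWWRWWW
WWWRWWW
WWWWWWW
WWWWWWW
After op 3 paint(1,1,R):
WWWRWWW
WRWRWWW
WWWRWWW
WWWWWWW
WWWWWWW
After op 4 paint(2,4,R):
WWWRWWW
WRWRWWW
WWWRRWW
WWWWWWW
WWWWWWW
After op 5 paint(0,0,K):
KWWRWWW
WRWRWWW
WWWRRWW
WWWWWWW
WWWWWWW
After op 6 paint(3,6,Y):
KWWRWWW
WRWRWWW
WWWRRWW
WWWWWWY
WWWWWWW

Answer: KWWRWWW
WRWRWWW
WWWRRWW
WWWWWWY
WWWWWWW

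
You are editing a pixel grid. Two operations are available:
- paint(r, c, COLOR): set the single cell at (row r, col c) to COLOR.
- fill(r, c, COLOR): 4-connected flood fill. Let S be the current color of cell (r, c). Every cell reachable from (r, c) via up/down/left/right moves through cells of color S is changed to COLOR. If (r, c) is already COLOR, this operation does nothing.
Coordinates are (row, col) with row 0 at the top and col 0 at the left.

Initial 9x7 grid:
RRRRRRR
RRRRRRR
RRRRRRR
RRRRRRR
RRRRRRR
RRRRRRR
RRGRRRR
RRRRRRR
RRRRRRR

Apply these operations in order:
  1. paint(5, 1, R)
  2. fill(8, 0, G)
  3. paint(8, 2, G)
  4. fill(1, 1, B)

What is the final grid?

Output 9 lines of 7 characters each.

Answer: BBBBBBB
BBBBBBB
BBBBBBB
BBBBBBB
BBBBBBB
BBBBBBB
BBBBBBB
BBBBBBB
BBBBBBB

Derivation:
After op 1 paint(5,1,R):
RRRRRRR
RRRRRRR
RRRRRRR
RRRRRRR
RRRRRRR
RRRRRRR
RRGRRRR
RRRRRRR
RRRRRRR
After op 2 fill(8,0,G) [62 cells changed]:
GGGGGGG
GGGGGGG
GGGGGGG
GGGGGGG
GGGGGGG
GGGGGGG
GGGGGGG
GGGGGGG
GGGGGGG
After op 3 paint(8,2,G):
GGGGGGG
GGGGGGG
GGGGGGG
GGGGGGG
GGGGGGG
GGGGGGG
GGGGGGG
GGGGGGG
GGGGGGG
After op 4 fill(1,1,B) [63 cells changed]:
BBBBBBB
BBBBBBB
BBBBBBB
BBBBBBB
BBBBBBB
BBBBBBB
BBBBBBB
BBBBBBB
BBBBBBB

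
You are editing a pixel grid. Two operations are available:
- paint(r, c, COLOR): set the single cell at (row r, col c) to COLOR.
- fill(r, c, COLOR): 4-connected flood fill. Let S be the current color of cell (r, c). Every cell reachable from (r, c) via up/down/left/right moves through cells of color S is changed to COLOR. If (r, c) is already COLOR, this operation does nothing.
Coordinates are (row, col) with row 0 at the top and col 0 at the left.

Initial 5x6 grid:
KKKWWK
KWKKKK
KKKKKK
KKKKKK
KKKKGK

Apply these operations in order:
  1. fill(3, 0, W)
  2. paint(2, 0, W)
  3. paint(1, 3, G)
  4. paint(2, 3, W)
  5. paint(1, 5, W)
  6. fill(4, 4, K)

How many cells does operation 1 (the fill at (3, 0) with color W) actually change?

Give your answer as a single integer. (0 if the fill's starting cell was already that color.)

Answer: 26

Derivation:
After op 1 fill(3,0,W) [26 cells changed]:
WWWWWW
WWWWWW
WWWWWW
WWWWWW
WWWWGW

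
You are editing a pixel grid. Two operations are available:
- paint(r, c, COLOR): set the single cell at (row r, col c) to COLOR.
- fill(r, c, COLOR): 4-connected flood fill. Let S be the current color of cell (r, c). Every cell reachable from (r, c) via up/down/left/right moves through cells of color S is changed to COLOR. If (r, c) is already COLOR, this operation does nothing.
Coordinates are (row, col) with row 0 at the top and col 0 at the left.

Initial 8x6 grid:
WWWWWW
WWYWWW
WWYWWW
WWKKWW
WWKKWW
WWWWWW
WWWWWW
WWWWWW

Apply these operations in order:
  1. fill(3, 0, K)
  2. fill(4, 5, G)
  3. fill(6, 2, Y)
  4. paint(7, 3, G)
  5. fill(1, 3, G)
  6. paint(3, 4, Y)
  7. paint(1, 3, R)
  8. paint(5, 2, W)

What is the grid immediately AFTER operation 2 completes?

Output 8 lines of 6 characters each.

Answer: GGGGGG
GGYGGG
GGYGGG
GGGGGG
GGGGGG
GGGGGG
GGGGGG
GGGGGG

Derivation:
After op 1 fill(3,0,K) [42 cells changed]:
KKKKKK
KKYKKK
KKYKKK
KKKKKK
KKKKKK
KKKKKK
KKKKKK
KKKKKK
After op 2 fill(4,5,G) [46 cells changed]:
GGGGGG
GGYGGG
GGYGGG
GGGGGG
GGGGGG
GGGGGG
GGGGGG
GGGGGG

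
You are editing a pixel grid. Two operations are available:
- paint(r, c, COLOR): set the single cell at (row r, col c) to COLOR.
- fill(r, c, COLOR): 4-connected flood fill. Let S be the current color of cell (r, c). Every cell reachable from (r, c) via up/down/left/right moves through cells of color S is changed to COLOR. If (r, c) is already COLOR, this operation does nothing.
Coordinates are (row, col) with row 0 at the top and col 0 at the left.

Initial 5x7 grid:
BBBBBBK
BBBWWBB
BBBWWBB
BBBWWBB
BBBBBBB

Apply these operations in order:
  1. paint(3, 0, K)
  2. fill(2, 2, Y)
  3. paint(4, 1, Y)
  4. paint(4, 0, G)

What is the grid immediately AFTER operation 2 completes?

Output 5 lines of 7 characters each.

After op 1 paint(3,0,K):
BBBBBBK
BBBWWBB
BBBWWBB
KBBWWBB
BBBBBBB
After op 2 fill(2,2,Y) [27 cells changed]:
YYYYYYK
YYYWWYY
YYYWWYY
KYYWWYY
YYYYYYY

Answer: YYYYYYK
YYYWWYY
YYYWWYY
KYYWWYY
YYYYYYY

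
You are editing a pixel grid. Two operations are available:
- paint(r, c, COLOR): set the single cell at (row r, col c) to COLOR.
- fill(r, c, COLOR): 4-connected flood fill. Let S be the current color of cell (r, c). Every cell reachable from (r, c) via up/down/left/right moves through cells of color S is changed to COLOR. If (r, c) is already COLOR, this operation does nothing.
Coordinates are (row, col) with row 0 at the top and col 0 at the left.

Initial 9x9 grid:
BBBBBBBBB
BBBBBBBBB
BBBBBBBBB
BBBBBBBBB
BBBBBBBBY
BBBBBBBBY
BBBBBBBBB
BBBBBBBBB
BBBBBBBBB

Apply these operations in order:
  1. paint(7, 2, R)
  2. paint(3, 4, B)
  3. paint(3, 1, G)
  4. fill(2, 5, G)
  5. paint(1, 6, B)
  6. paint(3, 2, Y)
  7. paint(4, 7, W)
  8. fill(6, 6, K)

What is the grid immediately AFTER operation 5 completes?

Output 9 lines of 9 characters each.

After op 1 paint(7,2,R):
BBBBBBBBB
BBBBBBBBB
BBBBBBBBB
BBBBBBBBB
BBBBBBBBY
BBBBBBBBY
BBBBBBBBB
BBRBBBBBB
BBBBBBBBB
After op 2 paint(3,4,B):
BBBBBBBBB
BBBBBBBBB
BBBBBBBBB
BBBBBBBBB
BBBBBBBBY
BBBBBBBBY
BBBBBBBBB
BBRBBBBBB
BBBBBBBBB
After op 3 paint(3,1,G):
BBBBBBBBB
BBBBBBBBB
BBBBBBBBB
BGBBBBBBB
BBBBBBBBY
BBBBBBBBY
BBBBBBBBB
BBRBBBBBB
BBBBBBBBB
After op 4 fill(2,5,G) [77 cells changed]:
GGGGGGGGG
GGGGGGGGG
GGGGGGGGG
GGGGGGGGG
GGGGGGGGY
GGGGGGGGY
GGGGGGGGG
GGRGGGGGG
GGGGGGGGG
After op 5 paint(1,6,B):
GGGGGGGGG
GGGGGGBGG
GGGGGGGGG
GGGGGGGGG
GGGGGGGGY
GGGGGGGGY
GGGGGGGGG
GGRGGGGGG
GGGGGGGGG

Answer: GGGGGGGGG
GGGGGGBGG
GGGGGGGGG
GGGGGGGGG
GGGGGGGGY
GGGGGGGGY
GGGGGGGGG
GGRGGGGGG
GGGGGGGGG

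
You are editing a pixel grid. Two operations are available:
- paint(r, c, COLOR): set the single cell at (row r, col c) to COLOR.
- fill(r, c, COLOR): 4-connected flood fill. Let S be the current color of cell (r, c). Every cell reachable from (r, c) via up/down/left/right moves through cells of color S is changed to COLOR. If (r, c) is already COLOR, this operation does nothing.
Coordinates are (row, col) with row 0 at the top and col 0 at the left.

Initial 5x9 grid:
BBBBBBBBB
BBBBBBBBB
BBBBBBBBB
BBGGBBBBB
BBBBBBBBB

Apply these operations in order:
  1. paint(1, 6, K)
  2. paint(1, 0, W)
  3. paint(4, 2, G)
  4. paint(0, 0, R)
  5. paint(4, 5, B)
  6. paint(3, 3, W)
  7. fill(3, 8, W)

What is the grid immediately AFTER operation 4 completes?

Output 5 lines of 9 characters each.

Answer: RBBBBBBBB
WBBBBBKBB
BBBBBBBBB
BBGGBBBBB
BBGBBBBBB

Derivation:
After op 1 paint(1,6,K):
BBBBBBBBB
BBBBBBKBB
BBBBBBBBB
BBGGBBBBB
BBBBBBBBB
After op 2 paint(1,0,W):
BBBBBBBBB
WBBBBBKBB
BBBBBBBBB
BBGGBBBBB
BBBBBBBBB
After op 3 paint(4,2,G):
BBBBBBBBB
WBBBBBKBB
BBBBBBBBB
BBGGBBBBB
BBGBBBBBB
After op 4 paint(0,0,R):
RBBBBBBBB
WBBBBBKBB
BBBBBBBBB
BBGGBBBBB
BBGBBBBBB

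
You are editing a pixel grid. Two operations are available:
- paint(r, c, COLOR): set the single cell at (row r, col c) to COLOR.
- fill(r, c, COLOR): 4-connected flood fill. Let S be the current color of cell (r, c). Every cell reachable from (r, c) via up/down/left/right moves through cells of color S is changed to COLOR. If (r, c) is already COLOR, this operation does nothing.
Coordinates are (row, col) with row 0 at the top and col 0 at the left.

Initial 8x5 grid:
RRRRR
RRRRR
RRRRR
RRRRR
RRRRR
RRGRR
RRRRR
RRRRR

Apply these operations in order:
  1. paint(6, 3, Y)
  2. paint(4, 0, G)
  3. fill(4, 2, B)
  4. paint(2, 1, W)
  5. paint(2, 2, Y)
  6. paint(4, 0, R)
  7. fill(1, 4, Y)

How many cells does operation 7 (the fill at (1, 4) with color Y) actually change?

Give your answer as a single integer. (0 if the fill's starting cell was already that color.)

Answer: 35

Derivation:
After op 1 paint(6,3,Y):
RRRRR
RRRRR
RRRRR
RRRRR
RRRRR
RRGRR
RRRYR
RRRRR
After op 2 paint(4,0,G):
RRRRR
RRRRR
RRRRR
RRRRR
GRRRR
RRGRR
RRRYR
RRRRR
After op 3 fill(4,2,B) [37 cells changed]:
BBBBB
BBBBB
BBBBB
BBBBB
GBBBB
BBGBB
BBBYB
BBBBB
After op 4 paint(2,1,W):
BBBBB
BBBBB
BWBBB
BBBBB
GBBBB
BBGBB
BBBYB
BBBBB
After op 5 paint(2,2,Y):
BBBBB
BBBBB
BWYBB
BBBBB
GBBBB
BBGBB
BBBYB
BBBBB
After op 6 paint(4,0,R):
BBBBB
BBBBB
BWYBB
BBBBB
RBBBB
BBGBB
BBBYB
BBBBB
After op 7 fill(1,4,Y) [35 cells changed]:
YYYYY
YYYYY
YWYYY
YYYYY
RYYYY
YYGYY
YYYYY
YYYYY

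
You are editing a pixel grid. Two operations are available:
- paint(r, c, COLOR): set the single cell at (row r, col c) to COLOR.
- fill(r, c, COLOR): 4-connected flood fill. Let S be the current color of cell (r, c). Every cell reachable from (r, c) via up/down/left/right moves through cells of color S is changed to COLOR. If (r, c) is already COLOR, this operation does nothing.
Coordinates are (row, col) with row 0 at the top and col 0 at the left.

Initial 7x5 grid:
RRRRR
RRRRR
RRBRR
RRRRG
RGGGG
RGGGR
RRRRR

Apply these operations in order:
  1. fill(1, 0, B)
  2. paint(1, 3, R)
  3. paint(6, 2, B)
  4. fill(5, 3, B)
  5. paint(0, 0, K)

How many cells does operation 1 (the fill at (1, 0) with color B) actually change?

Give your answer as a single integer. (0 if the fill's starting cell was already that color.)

Answer: 26

Derivation:
After op 1 fill(1,0,B) [26 cells changed]:
BBBBB
BBBBB
BBBBB
BBBBG
BGGGG
BGGGB
BBBBB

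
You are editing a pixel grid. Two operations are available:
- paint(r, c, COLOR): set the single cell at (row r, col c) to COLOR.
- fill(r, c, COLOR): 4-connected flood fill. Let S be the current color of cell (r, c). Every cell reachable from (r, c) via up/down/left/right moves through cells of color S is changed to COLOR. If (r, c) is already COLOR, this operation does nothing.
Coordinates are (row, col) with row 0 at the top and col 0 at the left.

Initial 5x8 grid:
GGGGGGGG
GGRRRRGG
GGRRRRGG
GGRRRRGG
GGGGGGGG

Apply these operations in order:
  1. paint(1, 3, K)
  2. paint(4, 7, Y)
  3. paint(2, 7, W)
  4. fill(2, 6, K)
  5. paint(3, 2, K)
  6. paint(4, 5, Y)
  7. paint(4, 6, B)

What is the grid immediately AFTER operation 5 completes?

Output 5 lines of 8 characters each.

Answer: KKKKKKKK
KKRKRRKK
KKRRRRKW
KKKRRRKK
KKKKKKKY

Derivation:
After op 1 paint(1,3,K):
GGGGGGGG
GGRKRRGG
GGRRRRGG
GGRRRRGG
GGGGGGGG
After op 2 paint(4,7,Y):
GGGGGGGG
GGRKRRGG
GGRRRRGG
GGRRRRGG
GGGGGGGY
After op 3 paint(2,7,W):
GGGGGGGG
GGRKRRGG
GGRRRRGW
GGRRRRGG
GGGGGGGY
After op 4 fill(2,6,K) [26 cells changed]:
KKKKKKKK
KKRKRRKK
KKRRRRKW
KKRRRRKK
KKKKKKKY
After op 5 paint(3,2,K):
KKKKKKKK
KKRKRRKK
KKRRRRKW
KKKRRRKK
KKKKKKKY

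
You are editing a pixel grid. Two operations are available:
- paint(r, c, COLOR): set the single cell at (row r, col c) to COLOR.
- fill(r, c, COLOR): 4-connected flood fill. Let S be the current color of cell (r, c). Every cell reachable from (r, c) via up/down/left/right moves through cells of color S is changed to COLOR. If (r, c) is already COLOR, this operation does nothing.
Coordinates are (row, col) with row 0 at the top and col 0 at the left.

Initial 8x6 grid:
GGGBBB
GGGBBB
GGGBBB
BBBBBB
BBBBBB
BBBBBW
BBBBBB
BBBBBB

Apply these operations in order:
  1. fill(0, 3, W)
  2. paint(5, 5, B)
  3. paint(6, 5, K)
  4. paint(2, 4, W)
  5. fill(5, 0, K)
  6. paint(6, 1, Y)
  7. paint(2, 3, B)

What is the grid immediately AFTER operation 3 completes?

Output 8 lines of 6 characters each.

After op 1 fill(0,3,W) [38 cells changed]:
GGGWWW
GGGWWW
GGGWWW
WWWWWW
WWWWWW
WWWWWW
WWWWWW
WWWWWW
After op 2 paint(5,5,B):
GGGWWW
GGGWWW
GGGWWW
WWWWWW
WWWWWW
WWWWWB
WWWWWW
WWWWWW
After op 3 paint(6,5,K):
GGGWWW
GGGWWW
GGGWWW
WWWWWW
WWWWWW
WWWWWB
WWWWWK
WWWWWW

Answer: GGGWWW
GGGWWW
GGGWWW
WWWWWW
WWWWWW
WWWWWB
WWWWWK
WWWWWW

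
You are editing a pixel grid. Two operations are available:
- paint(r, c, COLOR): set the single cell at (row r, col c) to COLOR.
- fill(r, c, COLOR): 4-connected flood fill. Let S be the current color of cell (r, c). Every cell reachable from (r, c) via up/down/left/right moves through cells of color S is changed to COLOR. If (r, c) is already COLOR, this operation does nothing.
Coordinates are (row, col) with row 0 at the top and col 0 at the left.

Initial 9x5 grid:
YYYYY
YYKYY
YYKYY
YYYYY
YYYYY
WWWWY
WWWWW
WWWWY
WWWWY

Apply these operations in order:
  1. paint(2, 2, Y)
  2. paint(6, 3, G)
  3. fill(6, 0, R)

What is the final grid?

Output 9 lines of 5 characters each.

Answer: YYYYY
YYKYY
YYYYY
YYYYY
YYYYY
RRRRY
RRRGW
RRRRY
RRRRY

Derivation:
After op 1 paint(2,2,Y):
YYYYY
YYKYY
YYYYY
YYYYY
YYYYY
WWWWY
WWWWW
WWWWY
WWWWY
After op 2 paint(6,3,G):
YYYYY
YYKYY
YYYYY
YYYYY
YYYYY
WWWWY
WWWGW
WWWWY
WWWWY
After op 3 fill(6,0,R) [15 cells changed]:
YYYYY
YYKYY
YYYYY
YYYYY
YYYYY
RRRRY
RRRGW
RRRRY
RRRRY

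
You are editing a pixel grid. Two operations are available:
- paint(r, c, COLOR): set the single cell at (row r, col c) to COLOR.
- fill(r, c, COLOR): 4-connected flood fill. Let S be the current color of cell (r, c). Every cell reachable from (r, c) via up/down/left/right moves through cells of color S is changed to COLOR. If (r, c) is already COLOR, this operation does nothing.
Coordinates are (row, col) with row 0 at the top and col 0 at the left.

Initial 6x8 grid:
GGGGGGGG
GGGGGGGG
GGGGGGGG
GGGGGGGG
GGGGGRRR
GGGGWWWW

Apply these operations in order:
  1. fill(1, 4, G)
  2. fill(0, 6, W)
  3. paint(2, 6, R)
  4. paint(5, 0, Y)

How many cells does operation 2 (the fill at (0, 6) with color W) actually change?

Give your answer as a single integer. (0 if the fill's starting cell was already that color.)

Answer: 41

Derivation:
After op 1 fill(1,4,G) [0 cells changed]:
GGGGGGGG
GGGGGGGG
GGGGGGGG
GGGGGGGG
GGGGGRRR
GGGGWWWW
After op 2 fill(0,6,W) [41 cells changed]:
WWWWWWWW
WWWWWWWW
WWWWWWWW
WWWWWWWW
WWWWWRRR
WWWWWWWW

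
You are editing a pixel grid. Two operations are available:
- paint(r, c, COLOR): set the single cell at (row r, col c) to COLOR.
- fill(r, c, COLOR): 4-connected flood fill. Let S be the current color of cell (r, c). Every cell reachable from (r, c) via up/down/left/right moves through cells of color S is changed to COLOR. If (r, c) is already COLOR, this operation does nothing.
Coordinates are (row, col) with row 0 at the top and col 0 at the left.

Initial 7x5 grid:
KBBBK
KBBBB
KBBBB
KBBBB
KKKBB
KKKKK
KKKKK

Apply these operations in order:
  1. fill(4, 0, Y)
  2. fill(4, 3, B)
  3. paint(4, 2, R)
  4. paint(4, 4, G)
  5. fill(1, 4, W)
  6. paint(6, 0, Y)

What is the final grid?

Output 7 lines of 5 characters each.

After op 1 fill(4,0,Y) [17 cells changed]:
YBBBK
YBBBB
YBBBB
YBBBB
YYYBB
YYYYY
YYYYY
After op 2 fill(4,3,B) [0 cells changed]:
YBBBK
YBBBB
YBBBB
YBBBB
YYYBB
YYYYY
YYYYY
After op 3 paint(4,2,R):
YBBBK
YBBBB
YBBBB
YBBBB
YYRBB
YYYYY
YYYYY
After op 4 paint(4,4,G):
YBBBK
YBBBB
YBBBB
YBBBB
YYRBG
YYYYY
YYYYY
After op 5 fill(1,4,W) [16 cells changed]:
YWWWK
YWWWW
YWWWW
YWWWW
YYRWG
YYYYY
YYYYY
After op 6 paint(6,0,Y):
YWWWK
YWWWW
YWWWW
YWWWW
YYRWG
YYYYY
YYYYY

Answer: YWWWK
YWWWW
YWWWW
YWWWW
YYRWG
YYYYY
YYYYY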